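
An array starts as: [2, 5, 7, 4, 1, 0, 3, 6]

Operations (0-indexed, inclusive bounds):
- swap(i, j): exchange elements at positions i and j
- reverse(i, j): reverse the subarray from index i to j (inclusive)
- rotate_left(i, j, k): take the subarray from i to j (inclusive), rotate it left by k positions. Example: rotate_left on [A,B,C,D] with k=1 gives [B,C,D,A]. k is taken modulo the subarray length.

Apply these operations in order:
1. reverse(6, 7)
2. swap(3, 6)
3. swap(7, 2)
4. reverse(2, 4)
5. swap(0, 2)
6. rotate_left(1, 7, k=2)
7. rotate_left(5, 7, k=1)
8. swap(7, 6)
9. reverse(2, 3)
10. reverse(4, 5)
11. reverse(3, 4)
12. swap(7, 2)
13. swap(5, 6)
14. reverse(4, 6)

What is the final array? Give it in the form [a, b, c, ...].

After 1 (reverse(6, 7)): [2, 5, 7, 4, 1, 0, 6, 3]
After 2 (swap(3, 6)): [2, 5, 7, 6, 1, 0, 4, 3]
After 3 (swap(7, 2)): [2, 5, 3, 6, 1, 0, 4, 7]
After 4 (reverse(2, 4)): [2, 5, 1, 6, 3, 0, 4, 7]
After 5 (swap(0, 2)): [1, 5, 2, 6, 3, 0, 4, 7]
After 6 (rotate_left(1, 7, k=2)): [1, 6, 3, 0, 4, 7, 5, 2]
After 7 (rotate_left(5, 7, k=1)): [1, 6, 3, 0, 4, 5, 2, 7]
After 8 (swap(7, 6)): [1, 6, 3, 0, 4, 5, 7, 2]
After 9 (reverse(2, 3)): [1, 6, 0, 3, 4, 5, 7, 2]
After 10 (reverse(4, 5)): [1, 6, 0, 3, 5, 4, 7, 2]
After 11 (reverse(3, 4)): [1, 6, 0, 5, 3, 4, 7, 2]
After 12 (swap(7, 2)): [1, 6, 2, 5, 3, 4, 7, 0]
After 13 (swap(5, 6)): [1, 6, 2, 5, 3, 7, 4, 0]
After 14 (reverse(4, 6)): [1, 6, 2, 5, 4, 7, 3, 0]

Answer: [1, 6, 2, 5, 4, 7, 3, 0]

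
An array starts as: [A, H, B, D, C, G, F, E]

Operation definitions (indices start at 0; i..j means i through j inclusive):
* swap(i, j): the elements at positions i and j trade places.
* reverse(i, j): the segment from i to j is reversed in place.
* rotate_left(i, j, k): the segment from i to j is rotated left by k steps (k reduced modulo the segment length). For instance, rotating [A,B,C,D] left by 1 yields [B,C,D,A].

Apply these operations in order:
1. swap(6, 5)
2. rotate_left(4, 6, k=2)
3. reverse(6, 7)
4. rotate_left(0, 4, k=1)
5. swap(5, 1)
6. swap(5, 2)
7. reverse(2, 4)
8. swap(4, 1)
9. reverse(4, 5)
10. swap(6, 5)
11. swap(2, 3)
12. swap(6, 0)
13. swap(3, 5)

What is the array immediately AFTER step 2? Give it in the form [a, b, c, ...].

After 1 (swap(6, 5)): [A, H, B, D, C, F, G, E]
After 2 (rotate_left(4, 6, k=2)): [A, H, B, D, G, C, F, E]

Answer: [A, H, B, D, G, C, F, E]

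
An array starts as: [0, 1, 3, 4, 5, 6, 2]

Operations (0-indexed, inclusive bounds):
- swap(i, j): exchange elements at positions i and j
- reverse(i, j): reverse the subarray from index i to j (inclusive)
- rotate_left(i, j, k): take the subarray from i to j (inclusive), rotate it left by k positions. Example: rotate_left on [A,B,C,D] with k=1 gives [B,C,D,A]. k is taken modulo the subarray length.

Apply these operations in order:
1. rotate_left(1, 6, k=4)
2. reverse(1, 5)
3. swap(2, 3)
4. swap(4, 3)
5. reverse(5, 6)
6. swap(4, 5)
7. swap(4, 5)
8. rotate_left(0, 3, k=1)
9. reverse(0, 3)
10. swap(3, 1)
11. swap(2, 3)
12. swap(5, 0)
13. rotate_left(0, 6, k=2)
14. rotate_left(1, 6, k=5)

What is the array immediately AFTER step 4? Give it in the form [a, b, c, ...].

After 1 (rotate_left(1, 6, k=4)): [0, 6, 2, 1, 3, 4, 5]
After 2 (reverse(1, 5)): [0, 4, 3, 1, 2, 6, 5]
After 3 (swap(2, 3)): [0, 4, 1, 3, 2, 6, 5]
After 4 (swap(4, 3)): [0, 4, 1, 2, 3, 6, 5]

Answer: [0, 4, 1, 2, 3, 6, 5]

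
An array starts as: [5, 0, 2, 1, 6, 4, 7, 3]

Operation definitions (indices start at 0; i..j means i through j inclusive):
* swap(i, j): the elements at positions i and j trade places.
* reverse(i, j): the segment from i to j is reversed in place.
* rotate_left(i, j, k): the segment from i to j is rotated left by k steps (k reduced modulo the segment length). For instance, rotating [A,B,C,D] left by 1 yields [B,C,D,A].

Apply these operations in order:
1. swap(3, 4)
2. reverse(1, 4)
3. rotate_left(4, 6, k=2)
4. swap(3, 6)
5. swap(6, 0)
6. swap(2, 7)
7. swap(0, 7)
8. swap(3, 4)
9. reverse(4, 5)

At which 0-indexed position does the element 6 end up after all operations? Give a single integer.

Answer: 0

Derivation:
After 1 (swap(3, 4)): [5, 0, 2, 6, 1, 4, 7, 3]
After 2 (reverse(1, 4)): [5, 1, 6, 2, 0, 4, 7, 3]
After 3 (rotate_left(4, 6, k=2)): [5, 1, 6, 2, 7, 0, 4, 3]
After 4 (swap(3, 6)): [5, 1, 6, 4, 7, 0, 2, 3]
After 5 (swap(6, 0)): [2, 1, 6, 4, 7, 0, 5, 3]
After 6 (swap(2, 7)): [2, 1, 3, 4, 7, 0, 5, 6]
After 7 (swap(0, 7)): [6, 1, 3, 4, 7, 0, 5, 2]
After 8 (swap(3, 4)): [6, 1, 3, 7, 4, 0, 5, 2]
After 9 (reverse(4, 5)): [6, 1, 3, 7, 0, 4, 5, 2]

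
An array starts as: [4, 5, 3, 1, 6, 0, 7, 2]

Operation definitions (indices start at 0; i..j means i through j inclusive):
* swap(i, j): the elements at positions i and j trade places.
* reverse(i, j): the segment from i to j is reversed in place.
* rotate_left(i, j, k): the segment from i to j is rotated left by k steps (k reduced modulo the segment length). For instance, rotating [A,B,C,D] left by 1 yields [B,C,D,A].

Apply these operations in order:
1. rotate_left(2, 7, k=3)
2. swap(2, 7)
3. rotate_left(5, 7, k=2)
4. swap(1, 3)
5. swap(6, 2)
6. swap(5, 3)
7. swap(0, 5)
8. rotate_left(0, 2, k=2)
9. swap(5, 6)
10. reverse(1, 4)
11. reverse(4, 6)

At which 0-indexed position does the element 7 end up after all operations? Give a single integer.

Answer: 3

Derivation:
After 1 (rotate_left(2, 7, k=3)): [4, 5, 0, 7, 2, 3, 1, 6]
After 2 (swap(2, 7)): [4, 5, 6, 7, 2, 3, 1, 0]
After 3 (rotate_left(5, 7, k=2)): [4, 5, 6, 7, 2, 0, 3, 1]
After 4 (swap(1, 3)): [4, 7, 6, 5, 2, 0, 3, 1]
After 5 (swap(6, 2)): [4, 7, 3, 5, 2, 0, 6, 1]
After 6 (swap(5, 3)): [4, 7, 3, 0, 2, 5, 6, 1]
After 7 (swap(0, 5)): [5, 7, 3, 0, 2, 4, 6, 1]
After 8 (rotate_left(0, 2, k=2)): [3, 5, 7, 0, 2, 4, 6, 1]
After 9 (swap(5, 6)): [3, 5, 7, 0, 2, 6, 4, 1]
After 10 (reverse(1, 4)): [3, 2, 0, 7, 5, 6, 4, 1]
After 11 (reverse(4, 6)): [3, 2, 0, 7, 4, 6, 5, 1]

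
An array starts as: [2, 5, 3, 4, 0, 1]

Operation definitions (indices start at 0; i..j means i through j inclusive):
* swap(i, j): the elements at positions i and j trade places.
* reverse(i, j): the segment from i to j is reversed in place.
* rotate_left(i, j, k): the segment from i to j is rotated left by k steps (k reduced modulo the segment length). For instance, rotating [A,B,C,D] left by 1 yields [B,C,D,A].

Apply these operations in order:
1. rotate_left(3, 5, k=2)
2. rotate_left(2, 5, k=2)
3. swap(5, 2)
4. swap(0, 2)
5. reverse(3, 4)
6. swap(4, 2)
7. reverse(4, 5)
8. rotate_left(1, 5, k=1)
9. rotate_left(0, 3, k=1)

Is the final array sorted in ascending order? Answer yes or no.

After 1 (rotate_left(3, 5, k=2)): [2, 5, 3, 1, 4, 0]
After 2 (rotate_left(2, 5, k=2)): [2, 5, 4, 0, 3, 1]
After 3 (swap(5, 2)): [2, 5, 1, 0, 3, 4]
After 4 (swap(0, 2)): [1, 5, 2, 0, 3, 4]
After 5 (reverse(3, 4)): [1, 5, 2, 3, 0, 4]
After 6 (swap(4, 2)): [1, 5, 0, 3, 2, 4]
After 7 (reverse(4, 5)): [1, 5, 0, 3, 4, 2]
After 8 (rotate_left(1, 5, k=1)): [1, 0, 3, 4, 2, 5]
After 9 (rotate_left(0, 3, k=1)): [0, 3, 4, 1, 2, 5]

Answer: no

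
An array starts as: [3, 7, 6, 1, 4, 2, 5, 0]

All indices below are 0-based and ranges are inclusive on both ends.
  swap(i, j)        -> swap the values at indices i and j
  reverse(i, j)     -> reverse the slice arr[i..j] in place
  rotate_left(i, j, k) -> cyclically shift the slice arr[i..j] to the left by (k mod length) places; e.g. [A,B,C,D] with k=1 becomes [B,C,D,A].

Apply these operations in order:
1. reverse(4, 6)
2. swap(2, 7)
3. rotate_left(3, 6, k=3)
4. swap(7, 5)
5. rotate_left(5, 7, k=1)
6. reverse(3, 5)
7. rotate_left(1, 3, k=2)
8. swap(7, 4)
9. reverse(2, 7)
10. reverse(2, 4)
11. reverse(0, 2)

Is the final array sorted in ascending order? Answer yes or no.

After 1 (reverse(4, 6)): [3, 7, 6, 1, 5, 2, 4, 0]
After 2 (swap(2, 7)): [3, 7, 0, 1, 5, 2, 4, 6]
After 3 (rotate_left(3, 6, k=3)): [3, 7, 0, 4, 1, 5, 2, 6]
After 4 (swap(7, 5)): [3, 7, 0, 4, 1, 6, 2, 5]
After 5 (rotate_left(5, 7, k=1)): [3, 7, 0, 4, 1, 2, 5, 6]
After 6 (reverse(3, 5)): [3, 7, 0, 2, 1, 4, 5, 6]
After 7 (rotate_left(1, 3, k=2)): [3, 2, 7, 0, 1, 4, 5, 6]
After 8 (swap(7, 4)): [3, 2, 7, 0, 6, 4, 5, 1]
After 9 (reverse(2, 7)): [3, 2, 1, 5, 4, 6, 0, 7]
After 10 (reverse(2, 4)): [3, 2, 4, 5, 1, 6, 0, 7]
After 11 (reverse(0, 2)): [4, 2, 3, 5, 1, 6, 0, 7]

Answer: no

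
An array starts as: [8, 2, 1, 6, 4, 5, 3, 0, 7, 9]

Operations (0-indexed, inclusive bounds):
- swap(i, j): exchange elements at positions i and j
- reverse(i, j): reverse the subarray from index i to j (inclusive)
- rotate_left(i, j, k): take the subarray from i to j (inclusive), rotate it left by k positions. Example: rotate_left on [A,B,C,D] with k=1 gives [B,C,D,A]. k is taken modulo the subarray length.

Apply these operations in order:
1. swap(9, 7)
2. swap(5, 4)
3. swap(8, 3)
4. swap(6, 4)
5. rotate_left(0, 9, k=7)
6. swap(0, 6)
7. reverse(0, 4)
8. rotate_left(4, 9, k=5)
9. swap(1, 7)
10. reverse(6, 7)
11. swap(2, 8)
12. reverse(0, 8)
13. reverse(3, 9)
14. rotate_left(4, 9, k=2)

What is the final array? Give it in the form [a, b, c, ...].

After 1 (swap(9, 7)): [8, 2, 1, 6, 4, 5, 3, 9, 7, 0]
After 2 (swap(5, 4)): [8, 2, 1, 6, 5, 4, 3, 9, 7, 0]
After 3 (swap(8, 3)): [8, 2, 1, 7, 5, 4, 3, 9, 6, 0]
After 4 (swap(6, 4)): [8, 2, 1, 7, 3, 4, 5, 9, 6, 0]
After 5 (rotate_left(0, 9, k=7)): [9, 6, 0, 8, 2, 1, 7, 3, 4, 5]
After 6 (swap(0, 6)): [7, 6, 0, 8, 2, 1, 9, 3, 4, 5]
After 7 (reverse(0, 4)): [2, 8, 0, 6, 7, 1, 9, 3, 4, 5]
After 8 (rotate_left(4, 9, k=5)): [2, 8, 0, 6, 5, 7, 1, 9, 3, 4]
After 9 (swap(1, 7)): [2, 9, 0, 6, 5, 7, 1, 8, 3, 4]
After 10 (reverse(6, 7)): [2, 9, 0, 6, 5, 7, 8, 1, 3, 4]
After 11 (swap(2, 8)): [2, 9, 3, 6, 5, 7, 8, 1, 0, 4]
After 12 (reverse(0, 8)): [0, 1, 8, 7, 5, 6, 3, 9, 2, 4]
After 13 (reverse(3, 9)): [0, 1, 8, 4, 2, 9, 3, 6, 5, 7]
After 14 (rotate_left(4, 9, k=2)): [0, 1, 8, 4, 3, 6, 5, 7, 2, 9]

Answer: [0, 1, 8, 4, 3, 6, 5, 7, 2, 9]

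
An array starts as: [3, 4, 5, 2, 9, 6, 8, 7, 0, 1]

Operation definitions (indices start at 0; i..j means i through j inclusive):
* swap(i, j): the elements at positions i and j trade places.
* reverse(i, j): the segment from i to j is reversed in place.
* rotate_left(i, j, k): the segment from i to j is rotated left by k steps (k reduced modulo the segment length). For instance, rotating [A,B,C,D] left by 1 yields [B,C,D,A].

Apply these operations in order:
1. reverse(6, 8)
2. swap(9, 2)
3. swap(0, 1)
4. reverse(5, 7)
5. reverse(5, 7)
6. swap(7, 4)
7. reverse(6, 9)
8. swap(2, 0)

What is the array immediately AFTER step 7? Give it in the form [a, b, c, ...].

Answer: [4, 3, 1, 2, 7, 6, 5, 8, 9, 0]

Derivation:
After 1 (reverse(6, 8)): [3, 4, 5, 2, 9, 6, 0, 7, 8, 1]
After 2 (swap(9, 2)): [3, 4, 1, 2, 9, 6, 0, 7, 8, 5]
After 3 (swap(0, 1)): [4, 3, 1, 2, 9, 6, 0, 7, 8, 5]
After 4 (reverse(5, 7)): [4, 3, 1, 2, 9, 7, 0, 6, 8, 5]
After 5 (reverse(5, 7)): [4, 3, 1, 2, 9, 6, 0, 7, 8, 5]
After 6 (swap(7, 4)): [4, 3, 1, 2, 7, 6, 0, 9, 8, 5]
After 7 (reverse(6, 9)): [4, 3, 1, 2, 7, 6, 5, 8, 9, 0]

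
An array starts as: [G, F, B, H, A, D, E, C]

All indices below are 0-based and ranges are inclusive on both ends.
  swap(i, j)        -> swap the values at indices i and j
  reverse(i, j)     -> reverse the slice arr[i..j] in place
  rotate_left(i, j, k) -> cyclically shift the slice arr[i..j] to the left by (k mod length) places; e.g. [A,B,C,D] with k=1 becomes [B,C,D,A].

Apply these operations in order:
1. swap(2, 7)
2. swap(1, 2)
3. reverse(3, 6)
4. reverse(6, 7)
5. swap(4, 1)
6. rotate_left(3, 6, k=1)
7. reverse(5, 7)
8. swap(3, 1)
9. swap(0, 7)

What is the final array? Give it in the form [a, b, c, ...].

After 1 (swap(2, 7)): [G, F, C, H, A, D, E, B]
After 2 (swap(1, 2)): [G, C, F, H, A, D, E, B]
After 3 (reverse(3, 6)): [G, C, F, E, D, A, H, B]
After 4 (reverse(6, 7)): [G, C, F, E, D, A, B, H]
After 5 (swap(4, 1)): [G, D, F, E, C, A, B, H]
After 6 (rotate_left(3, 6, k=1)): [G, D, F, C, A, B, E, H]
After 7 (reverse(5, 7)): [G, D, F, C, A, H, E, B]
After 8 (swap(3, 1)): [G, C, F, D, A, H, E, B]
After 9 (swap(0, 7)): [B, C, F, D, A, H, E, G]

Answer: [B, C, F, D, A, H, E, G]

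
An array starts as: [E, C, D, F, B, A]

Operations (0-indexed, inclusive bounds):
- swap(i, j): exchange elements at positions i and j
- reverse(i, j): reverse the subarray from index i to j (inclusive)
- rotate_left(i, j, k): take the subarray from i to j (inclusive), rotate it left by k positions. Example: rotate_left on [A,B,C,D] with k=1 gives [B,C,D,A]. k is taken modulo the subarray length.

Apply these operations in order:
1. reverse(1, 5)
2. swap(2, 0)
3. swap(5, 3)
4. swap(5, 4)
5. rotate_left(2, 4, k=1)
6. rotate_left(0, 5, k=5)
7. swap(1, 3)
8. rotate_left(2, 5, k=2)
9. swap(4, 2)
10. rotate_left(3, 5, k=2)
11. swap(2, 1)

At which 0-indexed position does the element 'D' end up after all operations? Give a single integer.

Answer: 0

Derivation:
After 1 (reverse(1, 5)): [E, A, B, F, D, C]
After 2 (swap(2, 0)): [B, A, E, F, D, C]
After 3 (swap(5, 3)): [B, A, E, C, D, F]
After 4 (swap(5, 4)): [B, A, E, C, F, D]
After 5 (rotate_left(2, 4, k=1)): [B, A, C, F, E, D]
After 6 (rotate_left(0, 5, k=5)): [D, B, A, C, F, E]
After 7 (swap(1, 3)): [D, C, A, B, F, E]
After 8 (rotate_left(2, 5, k=2)): [D, C, F, E, A, B]
After 9 (swap(4, 2)): [D, C, A, E, F, B]
After 10 (rotate_left(3, 5, k=2)): [D, C, A, B, E, F]
After 11 (swap(2, 1)): [D, A, C, B, E, F]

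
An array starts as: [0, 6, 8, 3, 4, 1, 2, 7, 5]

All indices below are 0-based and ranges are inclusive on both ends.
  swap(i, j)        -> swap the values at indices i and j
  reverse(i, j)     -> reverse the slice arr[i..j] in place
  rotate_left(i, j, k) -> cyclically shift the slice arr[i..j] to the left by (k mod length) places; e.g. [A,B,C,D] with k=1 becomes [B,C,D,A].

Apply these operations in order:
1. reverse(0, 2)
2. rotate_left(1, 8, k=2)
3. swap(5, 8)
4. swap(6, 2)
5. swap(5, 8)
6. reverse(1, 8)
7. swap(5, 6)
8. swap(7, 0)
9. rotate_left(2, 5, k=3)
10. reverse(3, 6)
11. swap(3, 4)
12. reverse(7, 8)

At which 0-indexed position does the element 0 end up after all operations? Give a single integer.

After 1 (reverse(0, 2)): [8, 6, 0, 3, 4, 1, 2, 7, 5]
After 2 (rotate_left(1, 8, k=2)): [8, 3, 4, 1, 2, 7, 5, 6, 0]
After 3 (swap(5, 8)): [8, 3, 4, 1, 2, 0, 5, 6, 7]
After 4 (swap(6, 2)): [8, 3, 5, 1, 2, 0, 4, 6, 7]
After 5 (swap(5, 8)): [8, 3, 5, 1, 2, 7, 4, 6, 0]
After 6 (reverse(1, 8)): [8, 0, 6, 4, 7, 2, 1, 5, 3]
After 7 (swap(5, 6)): [8, 0, 6, 4, 7, 1, 2, 5, 3]
After 8 (swap(7, 0)): [5, 0, 6, 4, 7, 1, 2, 8, 3]
After 9 (rotate_left(2, 5, k=3)): [5, 0, 1, 6, 4, 7, 2, 8, 3]
After 10 (reverse(3, 6)): [5, 0, 1, 2, 7, 4, 6, 8, 3]
After 11 (swap(3, 4)): [5, 0, 1, 7, 2, 4, 6, 8, 3]
After 12 (reverse(7, 8)): [5, 0, 1, 7, 2, 4, 6, 3, 8]

Answer: 1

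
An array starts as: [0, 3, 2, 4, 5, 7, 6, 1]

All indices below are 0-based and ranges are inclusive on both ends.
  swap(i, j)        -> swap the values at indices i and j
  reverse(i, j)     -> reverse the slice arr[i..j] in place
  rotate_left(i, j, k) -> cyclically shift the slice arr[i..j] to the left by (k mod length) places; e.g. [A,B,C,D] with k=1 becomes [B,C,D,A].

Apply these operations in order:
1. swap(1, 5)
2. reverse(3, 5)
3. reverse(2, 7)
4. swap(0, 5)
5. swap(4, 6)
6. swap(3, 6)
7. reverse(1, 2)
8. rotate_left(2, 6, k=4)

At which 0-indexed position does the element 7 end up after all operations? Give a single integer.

Answer: 3

Derivation:
After 1 (swap(1, 5)): [0, 7, 2, 4, 5, 3, 6, 1]
After 2 (reverse(3, 5)): [0, 7, 2, 3, 5, 4, 6, 1]
After 3 (reverse(2, 7)): [0, 7, 1, 6, 4, 5, 3, 2]
After 4 (swap(0, 5)): [5, 7, 1, 6, 4, 0, 3, 2]
After 5 (swap(4, 6)): [5, 7, 1, 6, 3, 0, 4, 2]
After 6 (swap(3, 6)): [5, 7, 1, 4, 3, 0, 6, 2]
After 7 (reverse(1, 2)): [5, 1, 7, 4, 3, 0, 6, 2]
After 8 (rotate_left(2, 6, k=4)): [5, 1, 6, 7, 4, 3, 0, 2]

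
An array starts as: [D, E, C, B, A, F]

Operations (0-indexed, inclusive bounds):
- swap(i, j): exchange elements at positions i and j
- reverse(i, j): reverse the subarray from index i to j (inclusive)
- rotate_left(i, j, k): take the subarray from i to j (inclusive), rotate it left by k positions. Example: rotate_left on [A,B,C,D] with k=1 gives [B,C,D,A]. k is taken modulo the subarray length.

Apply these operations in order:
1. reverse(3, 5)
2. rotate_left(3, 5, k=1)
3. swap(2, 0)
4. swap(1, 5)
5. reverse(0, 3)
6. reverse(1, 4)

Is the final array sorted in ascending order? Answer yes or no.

After 1 (reverse(3, 5)): [D, E, C, F, A, B]
After 2 (rotate_left(3, 5, k=1)): [D, E, C, A, B, F]
After 3 (swap(2, 0)): [C, E, D, A, B, F]
After 4 (swap(1, 5)): [C, F, D, A, B, E]
After 5 (reverse(0, 3)): [A, D, F, C, B, E]
After 6 (reverse(1, 4)): [A, B, C, F, D, E]

Answer: no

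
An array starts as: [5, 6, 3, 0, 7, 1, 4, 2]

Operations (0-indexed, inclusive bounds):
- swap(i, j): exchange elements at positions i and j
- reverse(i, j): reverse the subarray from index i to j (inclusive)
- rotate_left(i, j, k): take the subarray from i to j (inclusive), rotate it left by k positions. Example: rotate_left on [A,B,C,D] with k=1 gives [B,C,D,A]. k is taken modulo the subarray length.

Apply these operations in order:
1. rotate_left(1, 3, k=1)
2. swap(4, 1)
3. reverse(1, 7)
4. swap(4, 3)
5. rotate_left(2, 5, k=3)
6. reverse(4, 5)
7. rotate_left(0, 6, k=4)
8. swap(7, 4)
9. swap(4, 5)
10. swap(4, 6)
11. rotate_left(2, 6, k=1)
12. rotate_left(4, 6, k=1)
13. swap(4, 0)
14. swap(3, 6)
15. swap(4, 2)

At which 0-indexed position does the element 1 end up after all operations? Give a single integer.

Answer: 2

Derivation:
After 1 (rotate_left(1, 3, k=1)): [5, 3, 0, 6, 7, 1, 4, 2]
After 2 (swap(4, 1)): [5, 7, 0, 6, 3, 1, 4, 2]
After 3 (reverse(1, 7)): [5, 2, 4, 1, 3, 6, 0, 7]
After 4 (swap(4, 3)): [5, 2, 4, 3, 1, 6, 0, 7]
After 5 (rotate_left(2, 5, k=3)): [5, 2, 6, 4, 3, 1, 0, 7]
After 6 (reverse(4, 5)): [5, 2, 6, 4, 1, 3, 0, 7]
After 7 (rotate_left(0, 6, k=4)): [1, 3, 0, 5, 2, 6, 4, 7]
After 8 (swap(7, 4)): [1, 3, 0, 5, 7, 6, 4, 2]
After 9 (swap(4, 5)): [1, 3, 0, 5, 6, 7, 4, 2]
After 10 (swap(4, 6)): [1, 3, 0, 5, 4, 7, 6, 2]
After 11 (rotate_left(2, 6, k=1)): [1, 3, 5, 4, 7, 6, 0, 2]
After 12 (rotate_left(4, 6, k=1)): [1, 3, 5, 4, 6, 0, 7, 2]
After 13 (swap(4, 0)): [6, 3, 5, 4, 1, 0, 7, 2]
After 14 (swap(3, 6)): [6, 3, 5, 7, 1, 0, 4, 2]
After 15 (swap(4, 2)): [6, 3, 1, 7, 5, 0, 4, 2]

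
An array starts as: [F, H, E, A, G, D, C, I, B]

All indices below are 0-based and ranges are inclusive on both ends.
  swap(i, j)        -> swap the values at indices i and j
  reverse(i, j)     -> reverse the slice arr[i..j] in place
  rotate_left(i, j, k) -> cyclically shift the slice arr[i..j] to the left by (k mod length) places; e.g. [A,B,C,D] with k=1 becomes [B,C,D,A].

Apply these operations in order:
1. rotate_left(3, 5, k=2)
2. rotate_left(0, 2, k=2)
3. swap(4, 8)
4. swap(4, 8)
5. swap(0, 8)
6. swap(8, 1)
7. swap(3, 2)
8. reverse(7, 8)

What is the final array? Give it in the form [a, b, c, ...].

Answer: [B, E, D, H, A, G, C, F, I]

Derivation:
After 1 (rotate_left(3, 5, k=2)): [F, H, E, D, A, G, C, I, B]
After 2 (rotate_left(0, 2, k=2)): [E, F, H, D, A, G, C, I, B]
After 3 (swap(4, 8)): [E, F, H, D, B, G, C, I, A]
After 4 (swap(4, 8)): [E, F, H, D, A, G, C, I, B]
After 5 (swap(0, 8)): [B, F, H, D, A, G, C, I, E]
After 6 (swap(8, 1)): [B, E, H, D, A, G, C, I, F]
After 7 (swap(3, 2)): [B, E, D, H, A, G, C, I, F]
After 8 (reverse(7, 8)): [B, E, D, H, A, G, C, F, I]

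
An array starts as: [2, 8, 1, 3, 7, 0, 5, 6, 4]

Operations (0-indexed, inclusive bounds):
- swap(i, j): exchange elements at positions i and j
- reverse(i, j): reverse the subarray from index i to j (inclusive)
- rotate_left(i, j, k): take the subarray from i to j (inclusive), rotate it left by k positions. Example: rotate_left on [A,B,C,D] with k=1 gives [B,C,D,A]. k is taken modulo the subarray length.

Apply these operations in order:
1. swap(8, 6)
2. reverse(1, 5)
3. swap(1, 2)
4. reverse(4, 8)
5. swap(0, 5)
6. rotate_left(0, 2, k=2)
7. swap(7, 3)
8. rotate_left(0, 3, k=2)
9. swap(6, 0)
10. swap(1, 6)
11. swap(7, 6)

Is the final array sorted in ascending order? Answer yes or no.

Answer: no

Derivation:
After 1 (swap(8, 6)): [2, 8, 1, 3, 7, 0, 4, 6, 5]
After 2 (reverse(1, 5)): [2, 0, 7, 3, 1, 8, 4, 6, 5]
After 3 (swap(1, 2)): [2, 7, 0, 3, 1, 8, 4, 6, 5]
After 4 (reverse(4, 8)): [2, 7, 0, 3, 5, 6, 4, 8, 1]
After 5 (swap(0, 5)): [6, 7, 0, 3, 5, 2, 4, 8, 1]
After 6 (rotate_left(0, 2, k=2)): [0, 6, 7, 3, 5, 2, 4, 8, 1]
After 7 (swap(7, 3)): [0, 6, 7, 8, 5, 2, 4, 3, 1]
After 8 (rotate_left(0, 3, k=2)): [7, 8, 0, 6, 5, 2, 4, 3, 1]
After 9 (swap(6, 0)): [4, 8, 0, 6, 5, 2, 7, 3, 1]
After 10 (swap(1, 6)): [4, 7, 0, 6, 5, 2, 8, 3, 1]
After 11 (swap(7, 6)): [4, 7, 0, 6, 5, 2, 3, 8, 1]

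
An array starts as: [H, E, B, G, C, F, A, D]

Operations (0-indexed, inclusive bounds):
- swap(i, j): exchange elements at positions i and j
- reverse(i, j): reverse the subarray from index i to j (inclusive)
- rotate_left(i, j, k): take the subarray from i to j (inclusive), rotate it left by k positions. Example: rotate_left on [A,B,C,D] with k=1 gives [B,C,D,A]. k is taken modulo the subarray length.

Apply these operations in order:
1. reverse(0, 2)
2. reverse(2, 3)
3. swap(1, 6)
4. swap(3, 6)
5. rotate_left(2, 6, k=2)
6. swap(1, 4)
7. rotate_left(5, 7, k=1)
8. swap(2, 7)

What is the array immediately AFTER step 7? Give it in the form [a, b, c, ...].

Answer: [B, H, C, F, A, E, D, G]

Derivation:
After 1 (reverse(0, 2)): [B, E, H, G, C, F, A, D]
After 2 (reverse(2, 3)): [B, E, G, H, C, F, A, D]
After 3 (swap(1, 6)): [B, A, G, H, C, F, E, D]
After 4 (swap(3, 6)): [B, A, G, E, C, F, H, D]
After 5 (rotate_left(2, 6, k=2)): [B, A, C, F, H, G, E, D]
After 6 (swap(1, 4)): [B, H, C, F, A, G, E, D]
After 7 (rotate_left(5, 7, k=1)): [B, H, C, F, A, E, D, G]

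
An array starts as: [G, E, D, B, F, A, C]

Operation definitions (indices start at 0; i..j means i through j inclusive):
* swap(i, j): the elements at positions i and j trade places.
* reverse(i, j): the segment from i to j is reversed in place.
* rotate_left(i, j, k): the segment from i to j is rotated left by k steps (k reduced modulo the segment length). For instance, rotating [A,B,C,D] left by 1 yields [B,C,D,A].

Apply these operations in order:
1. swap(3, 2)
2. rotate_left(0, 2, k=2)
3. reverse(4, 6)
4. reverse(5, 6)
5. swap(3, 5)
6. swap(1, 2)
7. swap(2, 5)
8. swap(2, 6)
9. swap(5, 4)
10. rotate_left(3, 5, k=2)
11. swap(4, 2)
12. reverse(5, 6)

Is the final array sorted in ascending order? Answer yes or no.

After 1 (swap(3, 2)): [G, E, B, D, F, A, C]
After 2 (rotate_left(0, 2, k=2)): [B, G, E, D, F, A, C]
After 3 (reverse(4, 6)): [B, G, E, D, C, A, F]
After 4 (reverse(5, 6)): [B, G, E, D, C, F, A]
After 5 (swap(3, 5)): [B, G, E, F, C, D, A]
After 6 (swap(1, 2)): [B, E, G, F, C, D, A]
After 7 (swap(2, 5)): [B, E, D, F, C, G, A]
After 8 (swap(2, 6)): [B, E, A, F, C, G, D]
After 9 (swap(5, 4)): [B, E, A, F, G, C, D]
After 10 (rotate_left(3, 5, k=2)): [B, E, A, C, F, G, D]
After 11 (swap(4, 2)): [B, E, F, C, A, G, D]
After 12 (reverse(5, 6)): [B, E, F, C, A, D, G]

Answer: no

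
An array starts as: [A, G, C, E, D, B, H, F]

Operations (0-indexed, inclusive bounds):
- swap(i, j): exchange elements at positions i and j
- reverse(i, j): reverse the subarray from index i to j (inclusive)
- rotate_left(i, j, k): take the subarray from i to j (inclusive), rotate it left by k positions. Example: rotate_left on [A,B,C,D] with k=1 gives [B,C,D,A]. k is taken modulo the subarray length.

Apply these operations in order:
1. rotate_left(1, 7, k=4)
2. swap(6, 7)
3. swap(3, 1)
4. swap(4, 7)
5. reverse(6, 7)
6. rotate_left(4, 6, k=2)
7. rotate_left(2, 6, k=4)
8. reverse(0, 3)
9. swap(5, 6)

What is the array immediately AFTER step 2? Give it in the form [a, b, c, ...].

After 1 (rotate_left(1, 7, k=4)): [A, B, H, F, G, C, E, D]
After 2 (swap(6, 7)): [A, B, H, F, G, C, D, E]

Answer: [A, B, H, F, G, C, D, E]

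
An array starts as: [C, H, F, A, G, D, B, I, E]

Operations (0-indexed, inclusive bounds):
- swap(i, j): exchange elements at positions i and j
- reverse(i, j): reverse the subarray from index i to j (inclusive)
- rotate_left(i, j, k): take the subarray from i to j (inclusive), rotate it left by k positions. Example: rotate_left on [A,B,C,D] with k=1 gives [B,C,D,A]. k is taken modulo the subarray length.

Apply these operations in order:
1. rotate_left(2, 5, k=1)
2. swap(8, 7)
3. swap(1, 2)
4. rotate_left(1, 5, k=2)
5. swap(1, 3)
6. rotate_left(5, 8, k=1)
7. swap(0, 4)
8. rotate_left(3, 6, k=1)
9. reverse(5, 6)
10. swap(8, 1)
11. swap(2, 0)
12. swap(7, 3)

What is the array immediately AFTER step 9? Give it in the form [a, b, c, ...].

Answer: [A, F, D, C, B, G, E, I, H]

Derivation:
After 1 (rotate_left(2, 5, k=1)): [C, H, A, G, D, F, B, I, E]
After 2 (swap(8, 7)): [C, H, A, G, D, F, B, E, I]
After 3 (swap(1, 2)): [C, A, H, G, D, F, B, E, I]
After 4 (rotate_left(1, 5, k=2)): [C, G, D, F, A, H, B, E, I]
After 5 (swap(1, 3)): [C, F, D, G, A, H, B, E, I]
After 6 (rotate_left(5, 8, k=1)): [C, F, D, G, A, B, E, I, H]
After 7 (swap(0, 4)): [A, F, D, G, C, B, E, I, H]
After 8 (rotate_left(3, 6, k=1)): [A, F, D, C, B, E, G, I, H]
After 9 (reverse(5, 6)): [A, F, D, C, B, G, E, I, H]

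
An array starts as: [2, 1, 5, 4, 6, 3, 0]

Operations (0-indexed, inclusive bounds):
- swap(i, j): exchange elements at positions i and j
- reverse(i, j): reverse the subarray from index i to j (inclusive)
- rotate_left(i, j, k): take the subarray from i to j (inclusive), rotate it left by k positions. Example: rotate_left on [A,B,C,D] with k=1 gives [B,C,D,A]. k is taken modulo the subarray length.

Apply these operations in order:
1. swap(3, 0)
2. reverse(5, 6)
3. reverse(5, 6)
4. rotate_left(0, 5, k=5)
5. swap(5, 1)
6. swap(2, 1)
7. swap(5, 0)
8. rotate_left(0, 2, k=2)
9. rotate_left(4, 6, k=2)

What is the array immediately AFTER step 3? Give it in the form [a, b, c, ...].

Answer: [4, 1, 5, 2, 6, 3, 0]

Derivation:
After 1 (swap(3, 0)): [4, 1, 5, 2, 6, 3, 0]
After 2 (reverse(5, 6)): [4, 1, 5, 2, 6, 0, 3]
After 3 (reverse(5, 6)): [4, 1, 5, 2, 6, 3, 0]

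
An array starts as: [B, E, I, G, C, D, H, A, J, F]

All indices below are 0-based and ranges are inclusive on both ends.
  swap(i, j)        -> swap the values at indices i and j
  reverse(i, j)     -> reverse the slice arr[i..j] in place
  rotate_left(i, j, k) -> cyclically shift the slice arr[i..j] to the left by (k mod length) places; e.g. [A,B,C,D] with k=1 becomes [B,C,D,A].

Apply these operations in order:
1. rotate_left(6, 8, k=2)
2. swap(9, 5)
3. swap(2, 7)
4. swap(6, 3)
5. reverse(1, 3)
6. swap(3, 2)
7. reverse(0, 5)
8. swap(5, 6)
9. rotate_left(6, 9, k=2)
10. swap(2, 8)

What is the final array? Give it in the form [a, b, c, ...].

Answer: [F, C, B, E, J, G, A, D, H, I]

Derivation:
After 1 (rotate_left(6, 8, k=2)): [B, E, I, G, C, D, J, H, A, F]
After 2 (swap(9, 5)): [B, E, I, G, C, F, J, H, A, D]
After 3 (swap(2, 7)): [B, E, H, G, C, F, J, I, A, D]
After 4 (swap(6, 3)): [B, E, H, J, C, F, G, I, A, D]
After 5 (reverse(1, 3)): [B, J, H, E, C, F, G, I, A, D]
After 6 (swap(3, 2)): [B, J, E, H, C, F, G, I, A, D]
After 7 (reverse(0, 5)): [F, C, H, E, J, B, G, I, A, D]
After 8 (swap(5, 6)): [F, C, H, E, J, G, B, I, A, D]
After 9 (rotate_left(6, 9, k=2)): [F, C, H, E, J, G, A, D, B, I]
After 10 (swap(2, 8)): [F, C, B, E, J, G, A, D, H, I]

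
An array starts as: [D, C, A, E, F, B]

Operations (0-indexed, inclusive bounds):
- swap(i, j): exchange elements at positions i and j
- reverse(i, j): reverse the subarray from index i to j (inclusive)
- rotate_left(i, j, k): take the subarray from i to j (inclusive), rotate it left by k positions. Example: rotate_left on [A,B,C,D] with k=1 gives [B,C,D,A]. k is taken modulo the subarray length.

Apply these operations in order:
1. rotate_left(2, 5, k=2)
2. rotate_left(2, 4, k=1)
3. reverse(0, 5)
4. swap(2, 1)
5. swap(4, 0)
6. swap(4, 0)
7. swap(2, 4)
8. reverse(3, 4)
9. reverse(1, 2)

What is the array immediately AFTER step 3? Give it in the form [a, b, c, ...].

After 1 (rotate_left(2, 5, k=2)): [D, C, F, B, A, E]
After 2 (rotate_left(2, 4, k=1)): [D, C, B, A, F, E]
After 3 (reverse(0, 5)): [E, F, A, B, C, D]

Answer: [E, F, A, B, C, D]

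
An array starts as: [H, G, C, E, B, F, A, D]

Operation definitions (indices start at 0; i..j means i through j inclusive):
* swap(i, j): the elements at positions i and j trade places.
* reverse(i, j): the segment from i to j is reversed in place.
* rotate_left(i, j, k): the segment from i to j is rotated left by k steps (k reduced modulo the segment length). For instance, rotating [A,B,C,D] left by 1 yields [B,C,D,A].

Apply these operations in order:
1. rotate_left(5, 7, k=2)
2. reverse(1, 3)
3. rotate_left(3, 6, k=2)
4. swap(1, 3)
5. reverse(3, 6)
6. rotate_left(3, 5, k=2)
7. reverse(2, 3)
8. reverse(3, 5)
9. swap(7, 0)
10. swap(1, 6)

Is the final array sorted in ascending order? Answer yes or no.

After 1 (rotate_left(5, 7, k=2)): [H, G, C, E, B, D, F, A]
After 2 (reverse(1, 3)): [H, E, C, G, B, D, F, A]
After 3 (rotate_left(3, 6, k=2)): [H, E, C, D, F, G, B, A]
After 4 (swap(1, 3)): [H, D, C, E, F, G, B, A]
After 5 (reverse(3, 6)): [H, D, C, B, G, F, E, A]
After 6 (rotate_left(3, 5, k=2)): [H, D, C, F, B, G, E, A]
After 7 (reverse(2, 3)): [H, D, F, C, B, G, E, A]
After 8 (reverse(3, 5)): [H, D, F, G, B, C, E, A]
After 9 (swap(7, 0)): [A, D, F, G, B, C, E, H]
After 10 (swap(1, 6)): [A, E, F, G, B, C, D, H]

Answer: no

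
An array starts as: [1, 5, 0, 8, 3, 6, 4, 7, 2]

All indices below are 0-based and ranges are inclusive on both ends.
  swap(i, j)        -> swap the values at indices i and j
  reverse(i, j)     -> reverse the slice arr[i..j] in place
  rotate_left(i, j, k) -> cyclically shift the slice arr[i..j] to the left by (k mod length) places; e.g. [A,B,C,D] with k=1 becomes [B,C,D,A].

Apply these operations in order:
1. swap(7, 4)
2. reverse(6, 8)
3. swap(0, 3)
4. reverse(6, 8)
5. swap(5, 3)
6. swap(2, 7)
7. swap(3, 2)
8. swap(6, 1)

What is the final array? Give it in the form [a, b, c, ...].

Answer: [8, 4, 6, 3, 7, 1, 5, 0, 2]

Derivation:
After 1 (swap(7, 4)): [1, 5, 0, 8, 7, 6, 4, 3, 2]
After 2 (reverse(6, 8)): [1, 5, 0, 8, 7, 6, 2, 3, 4]
After 3 (swap(0, 3)): [8, 5, 0, 1, 7, 6, 2, 3, 4]
After 4 (reverse(6, 8)): [8, 5, 0, 1, 7, 6, 4, 3, 2]
After 5 (swap(5, 3)): [8, 5, 0, 6, 7, 1, 4, 3, 2]
After 6 (swap(2, 7)): [8, 5, 3, 6, 7, 1, 4, 0, 2]
After 7 (swap(3, 2)): [8, 5, 6, 3, 7, 1, 4, 0, 2]
After 8 (swap(6, 1)): [8, 4, 6, 3, 7, 1, 5, 0, 2]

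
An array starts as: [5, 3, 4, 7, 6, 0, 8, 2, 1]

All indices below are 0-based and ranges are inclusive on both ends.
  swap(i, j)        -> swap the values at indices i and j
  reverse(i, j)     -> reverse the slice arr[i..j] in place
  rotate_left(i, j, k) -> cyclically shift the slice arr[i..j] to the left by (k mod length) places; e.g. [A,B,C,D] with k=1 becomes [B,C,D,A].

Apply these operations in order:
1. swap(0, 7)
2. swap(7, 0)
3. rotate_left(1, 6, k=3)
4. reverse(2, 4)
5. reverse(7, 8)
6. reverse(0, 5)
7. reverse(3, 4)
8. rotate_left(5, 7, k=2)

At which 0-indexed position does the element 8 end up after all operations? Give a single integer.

After 1 (swap(0, 7)): [2, 3, 4, 7, 6, 0, 8, 5, 1]
After 2 (swap(7, 0)): [5, 3, 4, 7, 6, 0, 8, 2, 1]
After 3 (rotate_left(1, 6, k=3)): [5, 6, 0, 8, 3, 4, 7, 2, 1]
After 4 (reverse(2, 4)): [5, 6, 3, 8, 0, 4, 7, 2, 1]
After 5 (reverse(7, 8)): [5, 6, 3, 8, 0, 4, 7, 1, 2]
After 6 (reverse(0, 5)): [4, 0, 8, 3, 6, 5, 7, 1, 2]
After 7 (reverse(3, 4)): [4, 0, 8, 6, 3, 5, 7, 1, 2]
After 8 (rotate_left(5, 7, k=2)): [4, 0, 8, 6, 3, 1, 5, 7, 2]

Answer: 2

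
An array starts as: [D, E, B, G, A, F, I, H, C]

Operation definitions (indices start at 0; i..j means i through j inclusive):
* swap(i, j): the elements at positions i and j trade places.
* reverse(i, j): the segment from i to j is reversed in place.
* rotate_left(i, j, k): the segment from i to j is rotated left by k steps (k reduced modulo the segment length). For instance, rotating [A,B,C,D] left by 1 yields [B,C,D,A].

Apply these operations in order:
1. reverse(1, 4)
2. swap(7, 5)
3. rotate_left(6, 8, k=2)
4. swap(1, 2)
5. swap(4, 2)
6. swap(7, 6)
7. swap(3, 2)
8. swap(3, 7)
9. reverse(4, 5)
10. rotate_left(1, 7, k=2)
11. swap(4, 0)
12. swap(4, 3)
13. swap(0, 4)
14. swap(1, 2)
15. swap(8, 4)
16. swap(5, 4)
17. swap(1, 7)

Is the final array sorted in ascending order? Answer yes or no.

Answer: yes

Derivation:
After 1 (reverse(1, 4)): [D, A, G, B, E, F, I, H, C]
After 2 (swap(7, 5)): [D, A, G, B, E, H, I, F, C]
After 3 (rotate_left(6, 8, k=2)): [D, A, G, B, E, H, C, I, F]
After 4 (swap(1, 2)): [D, G, A, B, E, H, C, I, F]
After 5 (swap(4, 2)): [D, G, E, B, A, H, C, I, F]
After 6 (swap(7, 6)): [D, G, E, B, A, H, I, C, F]
After 7 (swap(3, 2)): [D, G, B, E, A, H, I, C, F]
After 8 (swap(3, 7)): [D, G, B, C, A, H, I, E, F]
After 9 (reverse(4, 5)): [D, G, B, C, H, A, I, E, F]
After 10 (rotate_left(1, 7, k=2)): [D, C, H, A, I, E, G, B, F]
After 11 (swap(4, 0)): [I, C, H, A, D, E, G, B, F]
After 12 (swap(4, 3)): [I, C, H, D, A, E, G, B, F]
After 13 (swap(0, 4)): [A, C, H, D, I, E, G, B, F]
After 14 (swap(1, 2)): [A, H, C, D, I, E, G, B, F]
After 15 (swap(8, 4)): [A, H, C, D, F, E, G, B, I]
After 16 (swap(5, 4)): [A, H, C, D, E, F, G, B, I]
After 17 (swap(1, 7)): [A, B, C, D, E, F, G, H, I]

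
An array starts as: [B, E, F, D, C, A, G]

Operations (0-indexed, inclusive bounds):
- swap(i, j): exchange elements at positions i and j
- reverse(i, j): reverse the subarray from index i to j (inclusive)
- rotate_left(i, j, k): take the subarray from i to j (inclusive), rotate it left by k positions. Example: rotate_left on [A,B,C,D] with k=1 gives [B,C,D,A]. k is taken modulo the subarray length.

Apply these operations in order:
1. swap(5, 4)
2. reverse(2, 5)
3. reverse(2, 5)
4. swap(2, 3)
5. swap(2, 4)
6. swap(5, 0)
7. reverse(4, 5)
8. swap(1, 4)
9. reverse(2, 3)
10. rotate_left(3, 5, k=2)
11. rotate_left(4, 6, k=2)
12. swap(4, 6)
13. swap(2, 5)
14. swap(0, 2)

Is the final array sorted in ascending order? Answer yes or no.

Answer: yes

Derivation:
After 1 (swap(5, 4)): [B, E, F, D, A, C, G]
After 2 (reverse(2, 5)): [B, E, C, A, D, F, G]
After 3 (reverse(2, 5)): [B, E, F, D, A, C, G]
After 4 (swap(2, 3)): [B, E, D, F, A, C, G]
After 5 (swap(2, 4)): [B, E, A, F, D, C, G]
After 6 (swap(5, 0)): [C, E, A, F, D, B, G]
After 7 (reverse(4, 5)): [C, E, A, F, B, D, G]
After 8 (swap(1, 4)): [C, B, A, F, E, D, G]
After 9 (reverse(2, 3)): [C, B, F, A, E, D, G]
After 10 (rotate_left(3, 5, k=2)): [C, B, F, D, A, E, G]
After 11 (rotate_left(4, 6, k=2)): [C, B, F, D, G, A, E]
After 12 (swap(4, 6)): [C, B, F, D, E, A, G]
After 13 (swap(2, 5)): [C, B, A, D, E, F, G]
After 14 (swap(0, 2)): [A, B, C, D, E, F, G]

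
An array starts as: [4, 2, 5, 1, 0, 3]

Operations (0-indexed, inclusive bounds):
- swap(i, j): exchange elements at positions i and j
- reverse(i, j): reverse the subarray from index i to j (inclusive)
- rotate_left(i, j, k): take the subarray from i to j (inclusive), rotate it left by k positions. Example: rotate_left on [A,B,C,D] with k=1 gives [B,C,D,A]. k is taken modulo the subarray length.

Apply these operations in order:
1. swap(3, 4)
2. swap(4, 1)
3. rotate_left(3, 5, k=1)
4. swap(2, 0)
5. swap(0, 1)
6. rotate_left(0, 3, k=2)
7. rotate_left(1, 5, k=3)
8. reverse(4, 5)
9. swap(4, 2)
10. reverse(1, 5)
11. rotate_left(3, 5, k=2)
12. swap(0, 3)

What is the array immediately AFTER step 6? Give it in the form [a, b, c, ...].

Answer: [4, 2, 1, 5, 3, 0]

Derivation:
After 1 (swap(3, 4)): [4, 2, 5, 0, 1, 3]
After 2 (swap(4, 1)): [4, 1, 5, 0, 2, 3]
After 3 (rotate_left(3, 5, k=1)): [4, 1, 5, 2, 3, 0]
After 4 (swap(2, 0)): [5, 1, 4, 2, 3, 0]
After 5 (swap(0, 1)): [1, 5, 4, 2, 3, 0]
After 6 (rotate_left(0, 3, k=2)): [4, 2, 1, 5, 3, 0]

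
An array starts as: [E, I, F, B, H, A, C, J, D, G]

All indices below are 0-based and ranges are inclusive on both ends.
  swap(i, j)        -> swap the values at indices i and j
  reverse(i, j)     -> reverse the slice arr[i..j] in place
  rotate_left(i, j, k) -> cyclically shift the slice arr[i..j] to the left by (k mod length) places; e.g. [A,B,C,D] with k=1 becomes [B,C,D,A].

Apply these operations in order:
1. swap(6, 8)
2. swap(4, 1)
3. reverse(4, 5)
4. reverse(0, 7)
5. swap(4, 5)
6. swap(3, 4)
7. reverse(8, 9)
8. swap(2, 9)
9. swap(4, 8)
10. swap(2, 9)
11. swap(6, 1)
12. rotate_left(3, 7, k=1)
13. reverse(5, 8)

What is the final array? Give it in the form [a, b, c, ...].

After 1 (swap(6, 8)): [E, I, F, B, H, A, D, J, C, G]
After 2 (swap(4, 1)): [E, H, F, B, I, A, D, J, C, G]
After 3 (reverse(4, 5)): [E, H, F, B, A, I, D, J, C, G]
After 4 (reverse(0, 7)): [J, D, I, A, B, F, H, E, C, G]
After 5 (swap(4, 5)): [J, D, I, A, F, B, H, E, C, G]
After 6 (swap(3, 4)): [J, D, I, F, A, B, H, E, C, G]
After 7 (reverse(8, 9)): [J, D, I, F, A, B, H, E, G, C]
After 8 (swap(2, 9)): [J, D, C, F, A, B, H, E, G, I]
After 9 (swap(4, 8)): [J, D, C, F, G, B, H, E, A, I]
After 10 (swap(2, 9)): [J, D, I, F, G, B, H, E, A, C]
After 11 (swap(6, 1)): [J, H, I, F, G, B, D, E, A, C]
After 12 (rotate_left(3, 7, k=1)): [J, H, I, G, B, D, E, F, A, C]
After 13 (reverse(5, 8)): [J, H, I, G, B, A, F, E, D, C]

Answer: [J, H, I, G, B, A, F, E, D, C]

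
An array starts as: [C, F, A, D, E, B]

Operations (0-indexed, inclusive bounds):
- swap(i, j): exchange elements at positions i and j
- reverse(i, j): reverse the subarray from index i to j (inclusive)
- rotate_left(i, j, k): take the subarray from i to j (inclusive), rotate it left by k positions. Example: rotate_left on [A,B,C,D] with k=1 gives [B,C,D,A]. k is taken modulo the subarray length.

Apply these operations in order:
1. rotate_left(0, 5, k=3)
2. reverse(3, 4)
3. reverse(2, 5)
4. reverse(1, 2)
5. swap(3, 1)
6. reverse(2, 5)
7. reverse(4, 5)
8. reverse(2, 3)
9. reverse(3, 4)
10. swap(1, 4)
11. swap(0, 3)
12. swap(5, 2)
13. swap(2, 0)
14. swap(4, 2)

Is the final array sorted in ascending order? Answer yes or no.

After 1 (rotate_left(0, 5, k=3)): [D, E, B, C, F, A]
After 2 (reverse(3, 4)): [D, E, B, F, C, A]
After 3 (reverse(2, 5)): [D, E, A, C, F, B]
After 4 (reverse(1, 2)): [D, A, E, C, F, B]
After 5 (swap(3, 1)): [D, C, E, A, F, B]
After 6 (reverse(2, 5)): [D, C, B, F, A, E]
After 7 (reverse(4, 5)): [D, C, B, F, E, A]
After 8 (reverse(2, 3)): [D, C, F, B, E, A]
After 9 (reverse(3, 4)): [D, C, F, E, B, A]
After 10 (swap(1, 4)): [D, B, F, E, C, A]
After 11 (swap(0, 3)): [E, B, F, D, C, A]
After 12 (swap(5, 2)): [E, B, A, D, C, F]
After 13 (swap(2, 0)): [A, B, E, D, C, F]
After 14 (swap(4, 2)): [A, B, C, D, E, F]

Answer: yes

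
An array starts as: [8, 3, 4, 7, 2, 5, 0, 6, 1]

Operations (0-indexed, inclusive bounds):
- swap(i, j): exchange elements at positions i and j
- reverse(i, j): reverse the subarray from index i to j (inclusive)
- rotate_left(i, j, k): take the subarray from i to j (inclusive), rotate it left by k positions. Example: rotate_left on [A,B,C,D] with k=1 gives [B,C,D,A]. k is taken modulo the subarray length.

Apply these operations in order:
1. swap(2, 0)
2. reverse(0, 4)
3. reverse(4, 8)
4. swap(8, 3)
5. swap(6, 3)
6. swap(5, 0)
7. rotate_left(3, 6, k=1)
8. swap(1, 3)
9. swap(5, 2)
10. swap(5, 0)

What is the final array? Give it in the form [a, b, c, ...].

After 1 (swap(2, 0)): [4, 3, 8, 7, 2, 5, 0, 6, 1]
After 2 (reverse(0, 4)): [2, 7, 8, 3, 4, 5, 0, 6, 1]
After 3 (reverse(4, 8)): [2, 7, 8, 3, 1, 6, 0, 5, 4]
After 4 (swap(8, 3)): [2, 7, 8, 4, 1, 6, 0, 5, 3]
After 5 (swap(6, 3)): [2, 7, 8, 0, 1, 6, 4, 5, 3]
After 6 (swap(5, 0)): [6, 7, 8, 0, 1, 2, 4, 5, 3]
After 7 (rotate_left(3, 6, k=1)): [6, 7, 8, 1, 2, 4, 0, 5, 3]
After 8 (swap(1, 3)): [6, 1, 8, 7, 2, 4, 0, 5, 3]
After 9 (swap(5, 2)): [6, 1, 4, 7, 2, 8, 0, 5, 3]
After 10 (swap(5, 0)): [8, 1, 4, 7, 2, 6, 0, 5, 3]

Answer: [8, 1, 4, 7, 2, 6, 0, 5, 3]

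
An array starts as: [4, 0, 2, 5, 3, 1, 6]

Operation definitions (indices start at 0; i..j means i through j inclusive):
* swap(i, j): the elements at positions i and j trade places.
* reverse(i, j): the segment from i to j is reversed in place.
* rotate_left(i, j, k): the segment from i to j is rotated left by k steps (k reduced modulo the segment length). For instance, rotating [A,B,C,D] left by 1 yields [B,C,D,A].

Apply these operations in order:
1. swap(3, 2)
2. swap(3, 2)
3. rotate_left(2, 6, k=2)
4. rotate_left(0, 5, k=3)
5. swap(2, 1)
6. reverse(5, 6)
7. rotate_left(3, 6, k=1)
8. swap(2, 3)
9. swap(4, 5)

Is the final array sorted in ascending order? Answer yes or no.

Answer: no

Derivation:
After 1 (swap(3, 2)): [4, 0, 5, 2, 3, 1, 6]
After 2 (swap(3, 2)): [4, 0, 2, 5, 3, 1, 6]
After 3 (rotate_left(2, 6, k=2)): [4, 0, 3, 1, 6, 2, 5]
After 4 (rotate_left(0, 5, k=3)): [1, 6, 2, 4, 0, 3, 5]
After 5 (swap(2, 1)): [1, 2, 6, 4, 0, 3, 5]
After 6 (reverse(5, 6)): [1, 2, 6, 4, 0, 5, 3]
After 7 (rotate_left(3, 6, k=1)): [1, 2, 6, 0, 5, 3, 4]
After 8 (swap(2, 3)): [1, 2, 0, 6, 5, 3, 4]
After 9 (swap(4, 5)): [1, 2, 0, 6, 3, 5, 4]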